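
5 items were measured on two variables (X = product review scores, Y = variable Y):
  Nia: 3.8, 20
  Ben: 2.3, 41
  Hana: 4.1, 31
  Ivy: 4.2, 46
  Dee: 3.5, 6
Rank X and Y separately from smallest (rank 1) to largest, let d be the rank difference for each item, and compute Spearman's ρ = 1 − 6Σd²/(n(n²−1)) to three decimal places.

0.400

Ranks of variable 1: 3, 1, 4, 5, 2
Ranks of variable 2: 2, 4, 3, 5, 1
d = r₁ − r₂: 1, -3, 1, 0, 1
d²: 1, 9, 1, 0, 1; Σd² = 12
ρ = 1 − 6·12/(5·24) = 1 − 72/120 = 0.400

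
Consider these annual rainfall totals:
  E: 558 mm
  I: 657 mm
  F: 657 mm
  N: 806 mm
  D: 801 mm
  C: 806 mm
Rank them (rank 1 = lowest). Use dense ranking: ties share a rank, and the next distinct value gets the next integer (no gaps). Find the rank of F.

2

Sorted (ascending): 558, 657, 657, 801, 806, 806
The 2 values of 657 share dense rank 2.
The 2 values of 806 share dense rank 4.
Remaining distinct values take the next consecutive integers.
F has value 657 mm → rank 2.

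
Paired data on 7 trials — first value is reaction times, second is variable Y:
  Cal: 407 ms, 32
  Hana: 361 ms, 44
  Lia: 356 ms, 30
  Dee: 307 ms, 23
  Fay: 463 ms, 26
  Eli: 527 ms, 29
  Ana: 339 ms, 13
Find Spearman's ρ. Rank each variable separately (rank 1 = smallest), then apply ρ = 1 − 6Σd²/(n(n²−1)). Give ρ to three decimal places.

0.393

Ranks of variable 1: 5, 4, 3, 1, 6, 7, 2
Ranks of variable 2: 6, 7, 5, 2, 3, 4, 1
d = r₁ − r₂: -1, -3, -2, -1, 3, 3, 1
d²: 1, 9, 4, 1, 9, 9, 1; Σd² = 34
ρ = 1 − 6·34/(7·48) = 1 − 204/336 = 0.393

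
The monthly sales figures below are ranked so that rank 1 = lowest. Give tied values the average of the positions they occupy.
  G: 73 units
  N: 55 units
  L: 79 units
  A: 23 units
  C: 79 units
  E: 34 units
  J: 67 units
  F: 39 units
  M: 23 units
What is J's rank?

Sorted (ascending): 23, 23, 34, 39, 55, 67, 73, 79, 79
The 2 values of 23 occupy positions 1–2 → average rank (1+2)/2 = 1.5.
The 2 values of 79 occupy positions 8–9 → average rank (8+9)/2 = 8.5.
J has value 67 units → rank 6.

6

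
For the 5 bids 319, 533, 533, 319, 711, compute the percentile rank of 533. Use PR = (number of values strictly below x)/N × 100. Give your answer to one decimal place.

N = 5.
Strictly below 533: 2. Equal to 533: 2.
PR = 2/5 × 100 = 40.0

40.0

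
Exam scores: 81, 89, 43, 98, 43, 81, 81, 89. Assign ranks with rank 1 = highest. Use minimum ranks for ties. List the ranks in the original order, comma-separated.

Sorted (descending): 98, 89, 89, 81, 81, 81, 43, 43
The 2 values of 89 occupy positions 2–3 → each gets rank 2.
The 3 values of 81 occupy positions 4–6 → each gets rank 4.
The 2 values of 43 occupy positions 7–8 → each gets rank 7.

4, 2, 7, 1, 7, 4, 4, 2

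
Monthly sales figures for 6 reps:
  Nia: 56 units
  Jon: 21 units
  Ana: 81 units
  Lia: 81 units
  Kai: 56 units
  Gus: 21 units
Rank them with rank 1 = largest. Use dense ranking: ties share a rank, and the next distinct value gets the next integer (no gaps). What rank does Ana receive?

Sorted (descending): 81, 81, 56, 56, 21, 21
The 2 values of 81 share dense rank 1.
The 2 values of 56 share dense rank 2.
The 2 values of 21 share dense rank 3.
Ana has value 81 units → rank 1.

1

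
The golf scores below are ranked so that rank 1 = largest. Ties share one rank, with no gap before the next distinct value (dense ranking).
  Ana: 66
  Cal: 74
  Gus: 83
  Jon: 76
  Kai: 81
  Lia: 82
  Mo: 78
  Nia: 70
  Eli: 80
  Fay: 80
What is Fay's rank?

Sorted (descending): 83, 82, 81, 80, 80, 78, 76, 74, 70, 66
The 2 values of 80 share dense rank 4.
Remaining distinct values take the next consecutive integers.
Fay has value 80 → rank 4.

4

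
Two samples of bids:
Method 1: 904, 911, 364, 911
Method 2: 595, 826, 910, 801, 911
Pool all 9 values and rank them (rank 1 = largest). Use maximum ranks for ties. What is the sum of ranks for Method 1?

Sorted (descending): 911, 911, 911, 910, 904, 826, 801, 595, 364
The 3 values of 911 occupy positions 1–3 → each gets rank 3.
Method 1 values → pooled ranks: 904→5, 911→3, 364→9, 911→3
Rank sum = 5 + 3 + 9 + 3 = 20

20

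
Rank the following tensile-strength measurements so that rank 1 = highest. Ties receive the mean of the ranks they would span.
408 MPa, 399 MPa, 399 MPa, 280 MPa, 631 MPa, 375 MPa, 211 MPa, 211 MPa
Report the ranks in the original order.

2, 3.5, 3.5, 6, 1, 5, 7.5, 7.5

Sorted (descending): 631, 408, 399, 399, 375, 280, 211, 211
The 2 values of 399 occupy positions 3–4 → average rank (3+4)/2 = 3.5.
The 2 values of 211 occupy positions 7–8 → average rank (7+8)/2 = 7.5.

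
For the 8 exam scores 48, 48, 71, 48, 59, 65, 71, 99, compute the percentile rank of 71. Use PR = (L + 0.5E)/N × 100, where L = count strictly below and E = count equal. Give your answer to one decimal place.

75.0

N = 8.
Strictly below 71: 5. Equal to 71: 2.
PR = (5 + 0.5·2)/8 × 100 = 75.0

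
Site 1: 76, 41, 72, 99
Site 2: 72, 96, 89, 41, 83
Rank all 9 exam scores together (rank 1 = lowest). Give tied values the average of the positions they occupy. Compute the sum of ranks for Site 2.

26

Sorted (ascending): 41, 41, 72, 72, 76, 83, 89, 96, 99
The 2 values of 41 occupy positions 1–2 → average rank (1+2)/2 = 1.5.
The 2 values of 72 occupy positions 3–4 → average rank (3+4)/2 = 3.5.
Site 2 values → pooled ranks: 72→3.5, 96→8, 89→7, 41→1.5, 83→6
Rank sum = 3.5 + 8 + 7 + 1.5 + 6 = 26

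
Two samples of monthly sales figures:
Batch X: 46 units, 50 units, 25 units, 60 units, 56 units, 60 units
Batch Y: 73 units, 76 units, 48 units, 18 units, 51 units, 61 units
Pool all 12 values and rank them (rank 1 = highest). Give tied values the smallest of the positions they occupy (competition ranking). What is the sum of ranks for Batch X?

43

Sorted (descending): 76, 73, 61, 60, 60, 56, 51, 50, 48, 46, 25, 18
The 2 values of 60 occupy positions 4–5 → each gets rank 4.
Batch X values → pooled ranks: 46→10, 50→8, 25→11, 60→4, 56→6, 60→4
Rank sum = 10 + 8 + 11 + 4 + 6 + 4 = 43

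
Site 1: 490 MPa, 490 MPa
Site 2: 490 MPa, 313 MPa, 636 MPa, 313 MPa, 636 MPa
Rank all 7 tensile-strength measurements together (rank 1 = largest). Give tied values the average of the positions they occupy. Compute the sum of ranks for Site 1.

8

Sorted (descending): 636, 636, 490, 490, 490, 313, 313
The 2 values of 636 occupy positions 1–2 → average rank (1+2)/2 = 1.5.
The 3 values of 490 occupy positions 3–5 → average rank 4.
The 2 values of 313 occupy positions 6–7 → average rank (6+7)/2 = 6.5.
Site 1 values → pooled ranks: 490→4, 490→4
Rank sum = 4 + 4 = 8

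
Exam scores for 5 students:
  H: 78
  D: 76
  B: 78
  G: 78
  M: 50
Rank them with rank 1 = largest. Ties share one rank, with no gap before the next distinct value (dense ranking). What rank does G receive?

1

Sorted (descending): 78, 78, 78, 76, 50
The 3 values of 78 share dense rank 1.
Remaining distinct values take the next consecutive integers.
G has value 78 → rank 1.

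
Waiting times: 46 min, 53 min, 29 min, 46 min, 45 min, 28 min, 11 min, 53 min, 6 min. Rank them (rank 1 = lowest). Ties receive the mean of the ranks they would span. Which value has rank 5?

45

Sorted (ascending): 6, 11, 28, 29, 45, 46, 46, 53, 53
The 2 values of 46 occupy positions 6–7 → average rank (6+7)/2 = 6.5.
The 2 values of 53 occupy positions 8–9 → average rank (8+9)/2 = 8.5.
Rank 5 → value 45.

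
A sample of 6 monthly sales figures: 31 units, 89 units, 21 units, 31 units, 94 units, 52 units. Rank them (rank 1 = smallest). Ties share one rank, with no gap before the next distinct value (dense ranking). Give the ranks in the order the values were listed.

2, 4, 1, 2, 5, 3

Sorted (ascending): 21, 31, 31, 52, 89, 94
The 2 values of 31 share dense rank 2.
Remaining distinct values take the next consecutive integers.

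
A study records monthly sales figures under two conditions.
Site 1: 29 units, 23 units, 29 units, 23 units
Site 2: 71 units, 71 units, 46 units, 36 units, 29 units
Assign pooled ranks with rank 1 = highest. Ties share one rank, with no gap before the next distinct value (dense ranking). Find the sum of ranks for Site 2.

Sorted (descending): 71, 71, 46, 36, 29, 29, 29, 23, 23
The 2 values of 71 share dense rank 1.
The 3 values of 29 share dense rank 4.
The 2 values of 23 share dense rank 5.
Remaining distinct values take the next consecutive integers.
Site 2 values → pooled ranks: 71→1, 71→1, 46→2, 36→3, 29→4
Rank sum = 1 + 1 + 2 + 3 + 4 = 11

11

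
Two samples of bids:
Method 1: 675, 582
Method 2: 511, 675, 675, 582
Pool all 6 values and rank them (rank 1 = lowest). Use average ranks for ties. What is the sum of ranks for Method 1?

Sorted (ascending): 511, 582, 582, 675, 675, 675
The 2 values of 582 occupy positions 2–3 → average rank (2+3)/2 = 2.5.
The 3 values of 675 occupy positions 4–6 → average rank 5.
Method 1 values → pooled ranks: 675→5, 582→2.5
Rank sum = 5 + 2.5 = 7.5

7.5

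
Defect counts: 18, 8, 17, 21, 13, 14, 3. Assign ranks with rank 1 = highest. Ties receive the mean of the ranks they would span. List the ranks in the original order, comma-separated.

2, 6, 3, 1, 5, 4, 7

Sorted (descending): 21, 18, 17, 14, 13, 8, 3
No ties — each value takes its position as its rank.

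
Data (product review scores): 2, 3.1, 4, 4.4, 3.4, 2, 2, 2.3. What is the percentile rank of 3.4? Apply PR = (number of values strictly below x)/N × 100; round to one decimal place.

N = 8.
Strictly below 3.4: 5. Equal to 3.4: 1.
PR = 5/8 × 100 = 62.5

62.5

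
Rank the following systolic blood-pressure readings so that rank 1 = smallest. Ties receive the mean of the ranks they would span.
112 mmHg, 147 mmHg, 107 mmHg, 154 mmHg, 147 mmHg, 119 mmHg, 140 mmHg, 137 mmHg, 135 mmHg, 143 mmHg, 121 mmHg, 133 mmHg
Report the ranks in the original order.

Sorted (ascending): 107, 112, 119, 121, 133, 135, 137, 140, 143, 147, 147, 154
The 2 values of 147 occupy positions 10–11 → average rank (10+11)/2 = 10.5.

2, 10.5, 1, 12, 10.5, 3, 8, 7, 6, 9, 4, 5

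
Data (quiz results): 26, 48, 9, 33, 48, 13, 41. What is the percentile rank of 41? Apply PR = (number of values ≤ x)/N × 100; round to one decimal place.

71.4

N = 7.
Strictly below 41: 4. Equal to 41: 1.
PR = 5/7 × 100 = 71.4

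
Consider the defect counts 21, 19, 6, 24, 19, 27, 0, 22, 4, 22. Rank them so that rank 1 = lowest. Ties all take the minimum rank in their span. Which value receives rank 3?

6

Sorted (ascending): 0, 4, 6, 19, 19, 21, 22, 22, 24, 27
The 2 values of 19 occupy positions 4–5 → each gets rank 4.
The 2 values of 22 occupy positions 7–8 → each gets rank 7.
Rank 3 → value 6.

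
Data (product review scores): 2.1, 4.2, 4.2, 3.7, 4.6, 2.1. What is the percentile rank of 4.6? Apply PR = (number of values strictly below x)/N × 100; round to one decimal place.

N = 6.
Strictly below 4.6: 5. Equal to 4.6: 1.
PR = 5/6 × 100 = 83.3

83.3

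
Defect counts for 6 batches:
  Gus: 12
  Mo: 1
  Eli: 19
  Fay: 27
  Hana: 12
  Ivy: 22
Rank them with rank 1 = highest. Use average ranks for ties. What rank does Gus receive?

Sorted (descending): 27, 22, 19, 12, 12, 1
The 2 values of 12 occupy positions 4–5 → average rank (4+5)/2 = 4.5.
Gus has value 12 → rank 4.5.

4.5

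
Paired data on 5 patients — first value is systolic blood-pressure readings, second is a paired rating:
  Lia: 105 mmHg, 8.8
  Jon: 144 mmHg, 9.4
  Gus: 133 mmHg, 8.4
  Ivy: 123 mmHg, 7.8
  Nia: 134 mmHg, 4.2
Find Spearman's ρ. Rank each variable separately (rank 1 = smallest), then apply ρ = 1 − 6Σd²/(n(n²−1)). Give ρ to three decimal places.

Ranks of variable 1: 1, 5, 3, 2, 4
Ranks of variable 2: 4, 5, 3, 2, 1
d = r₁ − r₂: -3, 0, 0, 0, 3
d²: 9, 0, 0, 0, 9; Σd² = 18
ρ = 1 − 6·18/(5·24) = 1 − 108/120 = 0.100

0.100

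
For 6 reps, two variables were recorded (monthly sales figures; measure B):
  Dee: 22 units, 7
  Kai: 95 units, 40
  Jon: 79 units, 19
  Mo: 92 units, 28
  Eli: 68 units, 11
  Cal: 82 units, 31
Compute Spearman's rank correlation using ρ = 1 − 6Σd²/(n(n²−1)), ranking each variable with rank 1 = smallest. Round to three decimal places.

0.943

Ranks of variable 1: 1, 6, 3, 5, 2, 4
Ranks of variable 2: 1, 6, 3, 4, 2, 5
d = r₁ − r₂: 0, 0, 0, 1, 0, -1
d²: 0, 0, 0, 1, 0, 1; Σd² = 2
ρ = 1 − 6·2/(6·35) = 1 − 12/210 = 0.943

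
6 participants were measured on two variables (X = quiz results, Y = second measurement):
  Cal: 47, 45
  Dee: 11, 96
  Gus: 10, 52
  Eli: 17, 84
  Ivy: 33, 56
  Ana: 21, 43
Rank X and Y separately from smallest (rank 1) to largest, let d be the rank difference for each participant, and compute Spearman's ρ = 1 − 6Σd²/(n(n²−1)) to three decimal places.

Ranks of variable 1: 6, 2, 1, 3, 5, 4
Ranks of variable 2: 2, 6, 3, 5, 4, 1
d = r₁ − r₂: 4, -4, -2, -2, 1, 3
d²: 16, 16, 4, 4, 1, 9; Σd² = 50
ρ = 1 − 6·50/(6·35) = 1 − 300/210 = -0.429

-0.429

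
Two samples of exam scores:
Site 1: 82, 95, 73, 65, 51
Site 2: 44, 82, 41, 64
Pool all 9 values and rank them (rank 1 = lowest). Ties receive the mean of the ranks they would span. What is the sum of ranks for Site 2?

14.5

Sorted (ascending): 41, 44, 51, 64, 65, 73, 82, 82, 95
The 2 values of 82 occupy positions 7–8 → average rank (7+8)/2 = 7.5.
Site 2 values → pooled ranks: 44→2, 82→7.5, 41→1, 64→4
Rank sum = 2 + 7.5 + 1 + 4 = 14.5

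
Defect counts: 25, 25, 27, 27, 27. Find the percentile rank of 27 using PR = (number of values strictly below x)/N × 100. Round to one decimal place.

40.0

N = 5.
Strictly below 27: 2. Equal to 27: 3.
PR = 2/5 × 100 = 40.0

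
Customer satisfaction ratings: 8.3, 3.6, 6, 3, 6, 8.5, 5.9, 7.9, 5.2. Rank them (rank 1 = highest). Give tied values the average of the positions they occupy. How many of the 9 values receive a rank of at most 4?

Sorted (descending): 8.5, 8.3, 7.9, 6, 6, 5.9, 5.2, 3.6, 3
The 2 values of 6 occupy positions 4–5 → average rank (4+5)/2 = 4.5.
Ranks ≤ 4: {1, 2, 3} → 3 values.

3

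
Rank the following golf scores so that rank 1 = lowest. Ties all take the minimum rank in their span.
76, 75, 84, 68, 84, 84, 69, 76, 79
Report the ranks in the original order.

Sorted (ascending): 68, 69, 75, 76, 76, 79, 84, 84, 84
The 2 values of 76 occupy positions 4–5 → each gets rank 4.
The 3 values of 84 occupy positions 7–9 → each gets rank 7.

4, 3, 7, 1, 7, 7, 2, 4, 6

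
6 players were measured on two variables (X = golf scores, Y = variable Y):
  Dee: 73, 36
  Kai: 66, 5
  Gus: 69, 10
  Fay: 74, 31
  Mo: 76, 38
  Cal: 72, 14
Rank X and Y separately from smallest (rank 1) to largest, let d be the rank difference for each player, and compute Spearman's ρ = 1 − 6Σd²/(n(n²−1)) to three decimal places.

Ranks of variable 1: 4, 1, 2, 5, 6, 3
Ranks of variable 2: 5, 1, 2, 4, 6, 3
d = r₁ − r₂: -1, 0, 0, 1, 0, 0
d²: 1, 0, 0, 1, 0, 0; Σd² = 2
ρ = 1 − 6·2/(6·35) = 1 − 12/210 = 0.943

0.943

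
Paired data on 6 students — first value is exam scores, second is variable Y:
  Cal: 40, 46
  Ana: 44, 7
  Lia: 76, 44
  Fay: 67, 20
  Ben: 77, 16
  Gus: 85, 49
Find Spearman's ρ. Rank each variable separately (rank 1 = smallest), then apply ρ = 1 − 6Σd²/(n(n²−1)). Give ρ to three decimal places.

0.257

Ranks of variable 1: 1, 2, 4, 3, 5, 6
Ranks of variable 2: 5, 1, 4, 3, 2, 6
d = r₁ − r₂: -4, 1, 0, 0, 3, 0
d²: 16, 1, 0, 0, 9, 0; Σd² = 26
ρ = 1 − 6·26/(6·35) = 1 − 156/210 = 0.257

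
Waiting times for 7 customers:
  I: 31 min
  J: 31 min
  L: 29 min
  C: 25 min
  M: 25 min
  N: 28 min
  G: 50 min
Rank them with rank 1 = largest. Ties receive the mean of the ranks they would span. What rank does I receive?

2.5

Sorted (descending): 50, 31, 31, 29, 28, 25, 25
The 2 values of 31 occupy positions 2–3 → average rank (2+3)/2 = 2.5.
The 2 values of 25 occupy positions 6–7 → average rank (6+7)/2 = 6.5.
I has value 31 min → rank 2.5.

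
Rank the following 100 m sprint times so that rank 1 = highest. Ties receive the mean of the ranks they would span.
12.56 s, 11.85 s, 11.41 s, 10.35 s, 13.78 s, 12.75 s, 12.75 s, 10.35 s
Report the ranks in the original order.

4, 5, 6, 7.5, 1, 2.5, 2.5, 7.5

Sorted (descending): 13.78, 12.75, 12.75, 12.56, 11.85, 11.41, 10.35, 10.35
The 2 values of 12.75 occupy positions 2–3 → average rank (2+3)/2 = 2.5.
The 2 values of 10.35 occupy positions 7–8 → average rank (7+8)/2 = 7.5.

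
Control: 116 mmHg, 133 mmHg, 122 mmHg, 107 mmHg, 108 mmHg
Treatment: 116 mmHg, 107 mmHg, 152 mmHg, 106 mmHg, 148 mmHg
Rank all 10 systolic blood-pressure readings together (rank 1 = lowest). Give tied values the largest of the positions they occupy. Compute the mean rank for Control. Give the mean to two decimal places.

5.60

Sorted (ascending): 106, 107, 107, 108, 116, 116, 122, 133, 148, 152
The 2 values of 107 occupy positions 2–3 → each gets rank 3.
The 2 values of 116 occupy positions 5–6 → each gets rank 6.
Control values → pooled ranks: 116→6, 133→8, 122→7, 107→3, 108→4
Mean rank = (6 + 8 + 7 + 3 + 4) / 5 = 5.60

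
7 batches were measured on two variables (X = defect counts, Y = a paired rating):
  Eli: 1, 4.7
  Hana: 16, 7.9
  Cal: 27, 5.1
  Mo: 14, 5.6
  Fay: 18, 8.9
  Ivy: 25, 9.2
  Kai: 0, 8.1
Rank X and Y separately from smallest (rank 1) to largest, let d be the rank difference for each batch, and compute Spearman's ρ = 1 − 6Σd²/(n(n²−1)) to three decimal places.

0.214

Ranks of variable 1: 2, 4, 7, 3, 5, 6, 1
Ranks of variable 2: 1, 4, 2, 3, 6, 7, 5
d = r₁ − r₂: 1, 0, 5, 0, -1, -1, -4
d²: 1, 0, 25, 0, 1, 1, 16; Σd² = 44
ρ = 1 − 6·44/(7·48) = 1 − 264/336 = 0.214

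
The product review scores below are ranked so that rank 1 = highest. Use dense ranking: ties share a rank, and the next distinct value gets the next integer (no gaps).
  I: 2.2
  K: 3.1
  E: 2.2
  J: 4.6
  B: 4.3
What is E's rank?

Sorted (descending): 4.6, 4.3, 3.1, 2.2, 2.2
The 2 values of 2.2 share dense rank 4.
Remaining distinct values take the next consecutive integers.
E has value 2.2 → rank 4.

4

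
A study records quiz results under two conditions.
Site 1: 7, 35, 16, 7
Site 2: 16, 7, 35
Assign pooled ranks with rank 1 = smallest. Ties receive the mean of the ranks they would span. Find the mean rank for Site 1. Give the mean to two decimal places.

Sorted (ascending): 7, 7, 7, 16, 16, 35, 35
The 3 values of 7 occupy positions 1–3 → average rank 2.
The 2 values of 16 occupy positions 4–5 → average rank (4+5)/2 = 4.5.
The 2 values of 35 occupy positions 6–7 → average rank (6+7)/2 = 6.5.
Site 1 values → pooled ranks: 7→2, 35→6.5, 16→4.5, 7→2
Mean rank = (2 + 6.5 + 4.5 + 2) / 4 = 3.75

3.75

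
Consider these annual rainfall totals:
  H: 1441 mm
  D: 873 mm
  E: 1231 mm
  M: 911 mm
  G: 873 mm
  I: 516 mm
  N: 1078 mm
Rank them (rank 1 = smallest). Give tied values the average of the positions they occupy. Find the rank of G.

Sorted (ascending): 516, 873, 873, 911, 1078, 1231, 1441
The 2 values of 873 occupy positions 2–3 → average rank (2+3)/2 = 2.5.
G has value 873 mm → rank 2.5.

2.5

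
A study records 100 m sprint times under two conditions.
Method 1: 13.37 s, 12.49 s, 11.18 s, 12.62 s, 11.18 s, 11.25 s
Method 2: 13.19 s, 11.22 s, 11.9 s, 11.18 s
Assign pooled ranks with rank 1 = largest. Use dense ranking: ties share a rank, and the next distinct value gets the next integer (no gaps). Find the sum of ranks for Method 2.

22

Sorted (descending): 13.37, 13.19, 12.62, 12.49, 11.9, 11.25, 11.22, 11.18, 11.18, 11.18
The 3 values of 11.18 share dense rank 8.
Remaining distinct values take the next consecutive integers.
Method 2 values → pooled ranks: 13.19→2, 11.22→7, 11.9→5, 11.18→8
Rank sum = 2 + 7 + 5 + 8 = 22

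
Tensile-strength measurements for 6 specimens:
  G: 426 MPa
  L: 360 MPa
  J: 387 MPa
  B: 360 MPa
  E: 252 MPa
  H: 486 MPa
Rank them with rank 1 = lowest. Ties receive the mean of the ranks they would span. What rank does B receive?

2.5

Sorted (ascending): 252, 360, 360, 387, 426, 486
The 2 values of 360 occupy positions 2–3 → average rank (2+3)/2 = 2.5.
B has value 360 MPa → rank 2.5.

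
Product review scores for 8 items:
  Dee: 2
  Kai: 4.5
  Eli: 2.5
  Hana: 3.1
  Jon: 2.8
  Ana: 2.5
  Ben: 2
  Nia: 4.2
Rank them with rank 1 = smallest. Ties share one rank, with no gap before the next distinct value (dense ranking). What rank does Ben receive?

Sorted (ascending): 2, 2, 2.5, 2.5, 2.8, 3.1, 4.2, 4.5
The 2 values of 2 share dense rank 1.
The 2 values of 2.5 share dense rank 2.
Remaining distinct values take the next consecutive integers.
Ben has value 2 → rank 1.

1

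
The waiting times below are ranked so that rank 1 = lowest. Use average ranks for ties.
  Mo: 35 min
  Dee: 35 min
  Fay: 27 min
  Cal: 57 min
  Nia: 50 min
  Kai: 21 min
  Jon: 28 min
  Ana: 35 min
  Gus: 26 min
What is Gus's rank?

2

Sorted (ascending): 21, 26, 27, 28, 35, 35, 35, 50, 57
The 3 values of 35 occupy positions 5–7 → average rank 6.
Gus has value 26 min → rank 2.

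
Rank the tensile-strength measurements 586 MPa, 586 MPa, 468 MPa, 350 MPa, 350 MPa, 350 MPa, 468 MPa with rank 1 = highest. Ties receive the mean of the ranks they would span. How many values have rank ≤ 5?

Sorted (descending): 586, 586, 468, 468, 350, 350, 350
The 2 values of 586 occupy positions 1–2 → average rank (1+2)/2 = 1.5.
The 2 values of 468 occupy positions 3–4 → average rank (3+4)/2 = 3.5.
The 3 values of 350 occupy positions 5–7 → average rank 6.
Ranks ≤ 5: {1.5, 1.5, 3.5, 3.5} → 4 values.

4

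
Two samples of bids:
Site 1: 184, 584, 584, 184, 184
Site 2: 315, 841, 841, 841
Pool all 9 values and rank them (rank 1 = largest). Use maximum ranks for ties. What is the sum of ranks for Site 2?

Sorted (descending): 841, 841, 841, 584, 584, 315, 184, 184, 184
The 3 values of 841 occupy positions 1–3 → each gets rank 3.
The 2 values of 584 occupy positions 4–5 → each gets rank 5.
The 3 values of 184 occupy positions 7–9 → each gets rank 9.
Site 2 values → pooled ranks: 315→6, 841→3, 841→3, 841→3
Rank sum = 6 + 3 + 3 + 3 = 15

15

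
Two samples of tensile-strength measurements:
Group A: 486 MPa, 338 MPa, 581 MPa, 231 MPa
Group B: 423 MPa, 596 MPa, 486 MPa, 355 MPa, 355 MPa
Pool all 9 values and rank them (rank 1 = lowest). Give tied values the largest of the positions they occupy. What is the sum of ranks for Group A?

18

Sorted (ascending): 231, 338, 355, 355, 423, 486, 486, 581, 596
The 2 values of 355 occupy positions 3–4 → each gets rank 4.
The 2 values of 486 occupy positions 6–7 → each gets rank 7.
Group A values → pooled ranks: 486→7, 338→2, 581→8, 231→1
Rank sum = 7 + 2 + 8 + 1 = 18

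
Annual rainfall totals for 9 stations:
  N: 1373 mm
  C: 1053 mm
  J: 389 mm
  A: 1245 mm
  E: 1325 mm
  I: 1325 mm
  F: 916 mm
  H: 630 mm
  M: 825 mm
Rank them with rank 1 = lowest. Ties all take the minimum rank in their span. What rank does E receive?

7

Sorted (ascending): 389, 630, 825, 916, 1053, 1245, 1325, 1325, 1373
The 2 values of 1325 occupy positions 7–8 → each gets rank 7.
E has value 1325 mm → rank 7.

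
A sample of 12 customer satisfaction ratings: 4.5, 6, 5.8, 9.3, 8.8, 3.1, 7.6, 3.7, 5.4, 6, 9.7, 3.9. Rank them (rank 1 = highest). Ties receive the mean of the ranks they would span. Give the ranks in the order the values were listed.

Sorted (descending): 9.7, 9.3, 8.8, 7.6, 6, 6, 5.8, 5.4, 4.5, 3.9, 3.7, 3.1
The 2 values of 6 occupy positions 5–6 → average rank (5+6)/2 = 5.5.

9, 5.5, 7, 2, 3, 12, 4, 11, 8, 5.5, 1, 10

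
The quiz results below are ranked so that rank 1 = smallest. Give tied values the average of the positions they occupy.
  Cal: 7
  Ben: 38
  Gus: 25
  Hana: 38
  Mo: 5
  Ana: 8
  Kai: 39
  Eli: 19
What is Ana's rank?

3

Sorted (ascending): 5, 7, 8, 19, 25, 38, 38, 39
The 2 values of 38 occupy positions 6–7 → average rank (6+7)/2 = 6.5.
Ana has value 8 → rank 3.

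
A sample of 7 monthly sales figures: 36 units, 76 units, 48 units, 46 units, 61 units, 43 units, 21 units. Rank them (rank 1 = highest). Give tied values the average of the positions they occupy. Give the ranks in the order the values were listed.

6, 1, 3, 4, 2, 5, 7

Sorted (descending): 76, 61, 48, 46, 43, 36, 21
No ties — each value takes its position as its rank.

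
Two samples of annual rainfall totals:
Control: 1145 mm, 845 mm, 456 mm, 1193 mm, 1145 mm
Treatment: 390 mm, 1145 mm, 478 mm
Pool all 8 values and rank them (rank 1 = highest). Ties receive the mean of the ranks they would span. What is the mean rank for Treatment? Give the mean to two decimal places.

Sorted (descending): 1193, 1145, 1145, 1145, 845, 478, 456, 390
The 3 values of 1145 occupy positions 2–4 → average rank 3.
Treatment values → pooled ranks: 390→8, 1145→3, 478→6
Mean rank = (8 + 3 + 6) / 3 = 5.67

5.67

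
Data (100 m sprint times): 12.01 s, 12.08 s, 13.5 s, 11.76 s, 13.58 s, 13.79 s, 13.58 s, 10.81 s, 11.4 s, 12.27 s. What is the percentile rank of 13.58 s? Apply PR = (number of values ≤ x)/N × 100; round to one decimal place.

N = 10.
Strictly below 13.58: 7. Equal to 13.58: 2.
PR = 9/10 × 100 = 90.0

90.0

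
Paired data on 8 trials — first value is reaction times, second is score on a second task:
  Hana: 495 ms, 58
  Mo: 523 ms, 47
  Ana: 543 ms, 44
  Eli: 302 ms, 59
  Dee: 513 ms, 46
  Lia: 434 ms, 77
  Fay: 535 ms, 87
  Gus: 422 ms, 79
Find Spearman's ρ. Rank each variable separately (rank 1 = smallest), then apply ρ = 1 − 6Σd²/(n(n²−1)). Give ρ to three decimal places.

Ranks of variable 1: 4, 6, 8, 1, 5, 3, 7, 2
Ranks of variable 2: 4, 3, 1, 5, 2, 6, 8, 7
d = r₁ − r₂: 0, 3, 7, -4, 3, -3, -1, -5
d²: 0, 9, 49, 16, 9, 9, 1, 25; Σd² = 118
ρ = 1 − 6·118/(8·63) = 1 − 708/504 = -0.405

-0.405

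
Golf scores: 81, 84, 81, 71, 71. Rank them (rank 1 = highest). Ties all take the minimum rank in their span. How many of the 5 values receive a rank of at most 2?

Sorted (descending): 84, 81, 81, 71, 71
The 2 values of 81 occupy positions 2–3 → each gets rank 2.
The 2 values of 71 occupy positions 4–5 → each gets rank 4.
Ranks ≤ 2: {1, 2, 2} → 3 values.

3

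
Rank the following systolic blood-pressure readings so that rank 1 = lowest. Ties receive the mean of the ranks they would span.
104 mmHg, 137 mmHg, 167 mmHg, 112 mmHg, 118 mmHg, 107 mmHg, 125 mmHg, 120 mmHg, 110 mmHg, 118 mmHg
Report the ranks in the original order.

Sorted (ascending): 104, 107, 110, 112, 118, 118, 120, 125, 137, 167
The 2 values of 118 occupy positions 5–6 → average rank (5+6)/2 = 5.5.

1, 9, 10, 4, 5.5, 2, 8, 7, 3, 5.5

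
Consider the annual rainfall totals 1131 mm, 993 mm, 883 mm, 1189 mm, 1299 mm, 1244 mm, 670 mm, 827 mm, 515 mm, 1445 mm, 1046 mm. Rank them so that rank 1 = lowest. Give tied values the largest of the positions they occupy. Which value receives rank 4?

883

Sorted (ascending): 515, 670, 827, 883, 993, 1046, 1131, 1189, 1244, 1299, 1445
No ties — each value takes its position as its rank.
Rank 4 → value 883.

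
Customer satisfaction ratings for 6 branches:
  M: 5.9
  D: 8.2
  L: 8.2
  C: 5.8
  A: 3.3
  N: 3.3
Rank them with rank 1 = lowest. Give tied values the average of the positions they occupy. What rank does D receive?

5.5

Sorted (ascending): 3.3, 3.3, 5.8, 5.9, 8.2, 8.2
The 2 values of 3.3 occupy positions 1–2 → average rank (1+2)/2 = 1.5.
The 2 values of 8.2 occupy positions 5–6 → average rank (5+6)/2 = 5.5.
D has value 8.2 → rank 5.5.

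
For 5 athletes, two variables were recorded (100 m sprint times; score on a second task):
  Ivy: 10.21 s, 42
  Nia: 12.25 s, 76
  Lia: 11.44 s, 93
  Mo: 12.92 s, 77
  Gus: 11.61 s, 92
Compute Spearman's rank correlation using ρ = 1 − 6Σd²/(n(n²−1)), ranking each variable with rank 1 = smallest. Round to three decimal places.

Ranks of variable 1: 1, 4, 2, 5, 3
Ranks of variable 2: 1, 2, 5, 3, 4
d = r₁ − r₂: 0, 2, -3, 2, -1
d²: 0, 4, 9, 4, 1; Σd² = 18
ρ = 1 − 6·18/(5·24) = 1 − 108/120 = 0.100

0.100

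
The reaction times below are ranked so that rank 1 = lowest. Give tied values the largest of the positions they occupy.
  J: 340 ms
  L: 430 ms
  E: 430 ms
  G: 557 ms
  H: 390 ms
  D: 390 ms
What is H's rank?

Sorted (ascending): 340, 390, 390, 430, 430, 557
The 2 values of 390 occupy positions 2–3 → each gets rank 3.
The 2 values of 430 occupy positions 4–5 → each gets rank 5.
H has value 390 ms → rank 3.

3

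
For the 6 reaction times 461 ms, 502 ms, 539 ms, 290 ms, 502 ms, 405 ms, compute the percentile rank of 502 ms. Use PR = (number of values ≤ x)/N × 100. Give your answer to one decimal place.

83.3

N = 6.
Strictly below 502: 3. Equal to 502: 2.
PR = 5/6 × 100 = 83.3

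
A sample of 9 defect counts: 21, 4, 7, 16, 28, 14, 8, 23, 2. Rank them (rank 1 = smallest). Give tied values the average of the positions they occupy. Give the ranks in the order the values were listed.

7, 2, 3, 6, 9, 5, 4, 8, 1

Sorted (ascending): 2, 4, 7, 8, 14, 16, 21, 23, 28
No ties — each value takes its position as its rank.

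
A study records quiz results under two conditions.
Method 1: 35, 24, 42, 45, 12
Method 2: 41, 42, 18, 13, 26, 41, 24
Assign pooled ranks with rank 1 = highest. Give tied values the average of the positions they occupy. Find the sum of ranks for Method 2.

48

Sorted (descending): 45, 42, 42, 41, 41, 35, 26, 24, 24, 18, 13, 12
The 2 values of 42 occupy positions 2–3 → average rank (2+3)/2 = 2.5.
The 2 values of 41 occupy positions 4–5 → average rank (4+5)/2 = 4.5.
The 2 values of 24 occupy positions 8–9 → average rank (8+9)/2 = 8.5.
Method 2 values → pooled ranks: 41→4.5, 42→2.5, 18→10, 13→11, 26→7, 41→4.5, 24→8.5
Rank sum = 4.5 + 2.5 + 10 + 11 + 7 + 4.5 + 8.5 = 48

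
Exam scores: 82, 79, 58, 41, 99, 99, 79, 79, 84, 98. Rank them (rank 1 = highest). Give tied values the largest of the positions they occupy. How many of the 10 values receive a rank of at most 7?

5

Sorted (descending): 99, 99, 98, 84, 82, 79, 79, 79, 58, 41
The 2 values of 99 occupy positions 1–2 → each gets rank 2.
The 3 values of 79 occupy positions 6–8 → each gets rank 8.
Ranks ≤ 7: {2, 2, 3, 4, 5} → 5 values.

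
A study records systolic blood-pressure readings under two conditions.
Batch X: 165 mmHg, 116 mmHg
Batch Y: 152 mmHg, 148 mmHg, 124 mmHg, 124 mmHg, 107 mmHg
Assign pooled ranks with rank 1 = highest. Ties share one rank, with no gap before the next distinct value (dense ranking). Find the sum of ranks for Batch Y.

19

Sorted (descending): 165, 152, 148, 124, 124, 116, 107
The 2 values of 124 share dense rank 4.
Remaining distinct values take the next consecutive integers.
Batch Y values → pooled ranks: 152→2, 148→3, 124→4, 124→4, 107→6
Rank sum = 2 + 3 + 4 + 4 + 6 = 19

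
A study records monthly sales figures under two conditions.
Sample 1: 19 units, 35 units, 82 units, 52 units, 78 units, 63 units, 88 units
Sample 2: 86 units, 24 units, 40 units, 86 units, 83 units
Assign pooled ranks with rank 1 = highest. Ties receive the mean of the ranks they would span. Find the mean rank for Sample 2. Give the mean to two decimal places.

Sorted (descending): 88, 86, 86, 83, 82, 78, 63, 52, 40, 35, 24, 19
The 2 values of 86 occupy positions 2–3 → average rank (2+3)/2 = 2.5.
Sample 2 values → pooled ranks: 86→2.5, 24→11, 40→9, 86→2.5, 83→4
Mean rank = (2.5 + 11 + 9 + 2.5 + 4) / 5 = 5.80

5.80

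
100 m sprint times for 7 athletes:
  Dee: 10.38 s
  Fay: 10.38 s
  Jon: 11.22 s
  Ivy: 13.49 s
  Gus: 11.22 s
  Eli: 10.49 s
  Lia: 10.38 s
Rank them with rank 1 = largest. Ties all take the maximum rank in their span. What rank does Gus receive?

3

Sorted (descending): 13.49, 11.22, 11.22, 10.49, 10.38, 10.38, 10.38
The 2 values of 11.22 occupy positions 2–3 → each gets rank 3.
The 3 values of 10.38 occupy positions 5–7 → each gets rank 7.
Gus has value 11.22 s → rank 3.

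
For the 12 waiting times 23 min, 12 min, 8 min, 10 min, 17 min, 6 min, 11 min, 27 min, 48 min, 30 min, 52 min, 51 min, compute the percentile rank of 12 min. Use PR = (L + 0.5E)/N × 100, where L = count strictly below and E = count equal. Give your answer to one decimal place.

37.5

N = 12.
Strictly below 12: 4. Equal to 12: 1.
PR = (4 + 0.5·1)/12 × 100 = 37.5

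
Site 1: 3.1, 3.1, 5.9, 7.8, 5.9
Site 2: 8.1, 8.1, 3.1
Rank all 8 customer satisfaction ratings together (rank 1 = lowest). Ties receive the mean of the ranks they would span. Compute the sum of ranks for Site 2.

Sorted (ascending): 3.1, 3.1, 3.1, 5.9, 5.9, 7.8, 8.1, 8.1
The 3 values of 3.1 occupy positions 1–3 → average rank 2.
The 2 values of 5.9 occupy positions 4–5 → average rank (4+5)/2 = 4.5.
The 2 values of 8.1 occupy positions 7–8 → average rank (7+8)/2 = 7.5.
Site 2 values → pooled ranks: 8.1→7.5, 8.1→7.5, 3.1→2
Rank sum = 7.5 + 7.5 + 2 = 17

17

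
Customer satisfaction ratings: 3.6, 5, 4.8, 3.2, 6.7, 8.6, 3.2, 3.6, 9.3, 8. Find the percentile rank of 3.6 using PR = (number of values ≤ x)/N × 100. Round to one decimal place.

N = 10.
Strictly below 3.6: 2. Equal to 3.6: 2.
PR = 4/10 × 100 = 40.0

40.0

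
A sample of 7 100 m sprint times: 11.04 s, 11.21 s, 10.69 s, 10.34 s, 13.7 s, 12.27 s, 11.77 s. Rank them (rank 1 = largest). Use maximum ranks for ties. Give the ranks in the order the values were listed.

5, 4, 6, 7, 1, 2, 3

Sorted (descending): 13.7, 12.27, 11.77, 11.21, 11.04, 10.69, 10.34
No ties — each value takes its position as its rank.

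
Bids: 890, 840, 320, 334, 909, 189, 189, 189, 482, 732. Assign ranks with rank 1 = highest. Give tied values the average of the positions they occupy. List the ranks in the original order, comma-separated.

Sorted (descending): 909, 890, 840, 732, 482, 334, 320, 189, 189, 189
The 3 values of 189 occupy positions 8–10 → average rank 9.

2, 3, 7, 6, 1, 9, 9, 9, 5, 4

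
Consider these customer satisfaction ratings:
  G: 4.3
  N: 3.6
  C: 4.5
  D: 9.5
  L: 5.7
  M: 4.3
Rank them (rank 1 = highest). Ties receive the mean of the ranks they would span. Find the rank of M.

Sorted (descending): 9.5, 5.7, 4.5, 4.3, 4.3, 3.6
The 2 values of 4.3 occupy positions 4–5 → average rank (4+5)/2 = 4.5.
M has value 4.3 → rank 4.5.

4.5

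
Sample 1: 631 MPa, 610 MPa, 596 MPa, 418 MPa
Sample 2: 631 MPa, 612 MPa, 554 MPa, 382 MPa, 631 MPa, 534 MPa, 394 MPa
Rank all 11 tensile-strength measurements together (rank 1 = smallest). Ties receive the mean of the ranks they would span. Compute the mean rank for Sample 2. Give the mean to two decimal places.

Sorted (ascending): 382, 394, 418, 534, 554, 596, 610, 612, 631, 631, 631
The 3 values of 631 occupy positions 9–11 → average rank 10.
Sample 2 values → pooled ranks: 631→10, 612→8, 554→5, 382→1, 631→10, 534→4, 394→2
Mean rank = (10 + 8 + 5 + 1 + 10 + 4 + 2) / 7 = 5.71

5.71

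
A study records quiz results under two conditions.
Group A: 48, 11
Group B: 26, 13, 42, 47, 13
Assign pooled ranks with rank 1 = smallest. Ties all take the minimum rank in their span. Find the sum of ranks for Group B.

19

Sorted (ascending): 11, 13, 13, 26, 42, 47, 48
The 2 values of 13 occupy positions 2–3 → each gets rank 2.
Group B values → pooled ranks: 26→4, 13→2, 42→5, 47→6, 13→2
Rank sum = 4 + 2 + 5 + 6 + 2 = 19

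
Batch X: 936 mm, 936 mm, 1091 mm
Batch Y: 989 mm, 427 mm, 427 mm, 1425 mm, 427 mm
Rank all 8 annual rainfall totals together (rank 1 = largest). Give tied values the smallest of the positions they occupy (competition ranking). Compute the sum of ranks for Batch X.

Sorted (descending): 1425, 1091, 989, 936, 936, 427, 427, 427
The 2 values of 936 occupy positions 4–5 → each gets rank 4.
The 3 values of 427 occupy positions 6–8 → each gets rank 6.
Batch X values → pooled ranks: 936→4, 936→4, 1091→2
Rank sum = 4 + 4 + 2 = 10

10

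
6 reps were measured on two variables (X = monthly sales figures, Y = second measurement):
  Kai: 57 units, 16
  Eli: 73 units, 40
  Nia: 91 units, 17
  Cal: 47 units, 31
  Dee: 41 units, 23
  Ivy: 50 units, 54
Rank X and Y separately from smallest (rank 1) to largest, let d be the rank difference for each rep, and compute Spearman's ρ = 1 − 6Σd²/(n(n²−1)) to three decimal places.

-0.200

Ranks of variable 1: 4, 5, 6, 2, 1, 3
Ranks of variable 2: 1, 5, 2, 4, 3, 6
d = r₁ − r₂: 3, 0, 4, -2, -2, -3
d²: 9, 0, 16, 4, 4, 9; Σd² = 42
ρ = 1 − 6·42/(6·35) = 1 − 252/210 = -0.200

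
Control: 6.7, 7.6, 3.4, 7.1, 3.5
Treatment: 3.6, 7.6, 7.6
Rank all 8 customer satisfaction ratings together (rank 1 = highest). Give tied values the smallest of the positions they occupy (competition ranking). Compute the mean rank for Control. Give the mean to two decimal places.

Sorted (descending): 7.6, 7.6, 7.6, 7.1, 6.7, 3.6, 3.5, 3.4
The 3 values of 7.6 occupy positions 1–3 → each gets rank 1.
Control values → pooled ranks: 6.7→5, 7.6→1, 3.4→8, 7.1→4, 3.5→7
Mean rank = (5 + 1 + 8 + 4 + 7) / 5 = 5.00

5.00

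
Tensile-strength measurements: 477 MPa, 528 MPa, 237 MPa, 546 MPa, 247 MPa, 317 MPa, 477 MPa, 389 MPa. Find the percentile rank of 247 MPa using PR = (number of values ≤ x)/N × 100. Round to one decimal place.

25.0

N = 8.
Strictly below 247: 1. Equal to 247: 1.
PR = 2/8 × 100 = 25.0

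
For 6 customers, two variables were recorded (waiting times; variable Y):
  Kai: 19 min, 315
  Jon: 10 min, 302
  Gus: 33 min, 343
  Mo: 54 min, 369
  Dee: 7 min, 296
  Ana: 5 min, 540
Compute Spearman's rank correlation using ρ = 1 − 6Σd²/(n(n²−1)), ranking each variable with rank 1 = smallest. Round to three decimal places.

Ranks of variable 1: 4, 3, 5, 6, 2, 1
Ranks of variable 2: 3, 2, 4, 5, 1, 6
d = r₁ − r₂: 1, 1, 1, 1, 1, -5
d²: 1, 1, 1, 1, 1, 25; Σd² = 30
ρ = 1 − 6·30/(6·35) = 1 − 180/210 = 0.143

0.143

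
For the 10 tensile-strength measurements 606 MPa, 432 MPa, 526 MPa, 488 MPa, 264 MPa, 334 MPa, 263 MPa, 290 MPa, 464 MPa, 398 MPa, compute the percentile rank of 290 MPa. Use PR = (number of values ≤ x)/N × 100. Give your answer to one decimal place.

30.0

N = 10.
Strictly below 290: 2. Equal to 290: 1.
PR = 3/10 × 100 = 30.0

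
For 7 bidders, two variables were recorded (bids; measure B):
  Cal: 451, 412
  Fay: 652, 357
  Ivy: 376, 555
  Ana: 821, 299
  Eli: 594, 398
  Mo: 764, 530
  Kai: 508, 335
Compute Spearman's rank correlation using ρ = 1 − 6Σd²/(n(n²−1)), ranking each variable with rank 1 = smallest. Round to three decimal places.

-0.536

Ranks of variable 1: 2, 5, 1, 7, 4, 6, 3
Ranks of variable 2: 5, 3, 7, 1, 4, 6, 2
d = r₁ − r₂: -3, 2, -6, 6, 0, 0, 1
d²: 9, 4, 36, 36, 0, 0, 1; Σd² = 86
ρ = 1 − 6·86/(7·48) = 1 − 516/336 = -0.536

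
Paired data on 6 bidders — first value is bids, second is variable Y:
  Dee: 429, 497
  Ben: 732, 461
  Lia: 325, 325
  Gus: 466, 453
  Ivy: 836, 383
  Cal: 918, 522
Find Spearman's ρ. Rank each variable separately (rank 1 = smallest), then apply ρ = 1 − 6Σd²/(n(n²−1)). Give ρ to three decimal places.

Ranks of variable 1: 2, 4, 1, 3, 5, 6
Ranks of variable 2: 5, 4, 1, 3, 2, 6
d = r₁ − r₂: -3, 0, 0, 0, 3, 0
d²: 9, 0, 0, 0, 9, 0; Σd² = 18
ρ = 1 − 6·18/(6·35) = 1 − 108/210 = 0.486

0.486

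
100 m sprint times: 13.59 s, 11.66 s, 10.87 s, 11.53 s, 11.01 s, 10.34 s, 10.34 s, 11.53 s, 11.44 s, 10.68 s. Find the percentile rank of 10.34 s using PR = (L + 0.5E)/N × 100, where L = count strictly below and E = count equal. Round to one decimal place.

N = 10.
Strictly below 10.34: 0. Equal to 10.34: 2.
PR = (0 + 0.5·2)/10 × 100 = 10.0

10.0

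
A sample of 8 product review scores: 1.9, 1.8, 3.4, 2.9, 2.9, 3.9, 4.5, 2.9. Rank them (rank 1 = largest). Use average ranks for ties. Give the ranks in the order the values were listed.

Sorted (descending): 4.5, 3.9, 3.4, 2.9, 2.9, 2.9, 1.9, 1.8
The 3 values of 2.9 occupy positions 4–6 → average rank 5.

7, 8, 3, 5, 5, 2, 1, 5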